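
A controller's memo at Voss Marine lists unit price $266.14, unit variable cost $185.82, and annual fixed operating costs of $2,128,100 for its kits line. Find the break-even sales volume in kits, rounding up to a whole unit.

Each unit contributes $266.14 − $185.82 = $80.32.
Break-even Q = $2,128,100 / $80.32 = 26,495.27 → 26,496 kits.

26,496 kits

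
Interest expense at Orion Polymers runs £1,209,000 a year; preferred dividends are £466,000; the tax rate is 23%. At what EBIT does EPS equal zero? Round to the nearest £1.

Grossing the preferred dividend up to pre-tax terms: £466,000 / (1 − 0.23) = £605,194.81.
EPS = 0 when EBIT covers interest plus the pre-tax preferred burden: £1,209,000 + £605,194.81 = £1,814,194.81.

£1,814,195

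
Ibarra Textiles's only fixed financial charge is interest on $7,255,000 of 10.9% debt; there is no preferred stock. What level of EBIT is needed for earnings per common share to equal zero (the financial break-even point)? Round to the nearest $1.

Annual interest = 10.9% × $7,255,000 = $790,795.00.
Without preferred stock the financial break-even is simply EBIT = interest = $790,795.00.

$790,795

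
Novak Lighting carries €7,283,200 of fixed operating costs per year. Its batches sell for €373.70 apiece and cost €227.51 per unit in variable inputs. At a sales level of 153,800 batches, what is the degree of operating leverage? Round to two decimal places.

1.48

At 153,800 units, contribution = 153,800 × €146.19 = €22,484,022.00.
Operating income = contribution − fixed costs = €22,484,022.00 − €7,283,200 = €15,200,822.00.
Degree of operating leverage = €22,484,022.00 / €15,200,822.00 = 1.4791.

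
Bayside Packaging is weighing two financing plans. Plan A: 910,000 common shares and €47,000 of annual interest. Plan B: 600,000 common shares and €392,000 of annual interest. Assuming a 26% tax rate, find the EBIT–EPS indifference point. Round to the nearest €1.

€1,059,742

Set EPS_A = EPS_B: (EBIT − €47,000)(1 − 0.26) ÷ 910,000 = (EBIT − €392,000)(1 − 0.26) ÷ 600,000.
The (1 − t) factor cancels: (EBIT − 47,000) × 600,000 = (EBIT − 392,000) × 910,000.
EBIT × (910,000 − 600,000) = 392,000 × 910,000 − 47,000 × 600,000 = 328,520,000,000, so EBIT = 328,520,000,000 ÷ 310,000 = 1,059,741.94.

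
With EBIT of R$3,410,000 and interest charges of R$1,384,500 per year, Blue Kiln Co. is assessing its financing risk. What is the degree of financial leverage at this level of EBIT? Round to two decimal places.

Annual interest charges come to R$1,384,500.00.
DFL = EBIT ÷ (EBIT − I) = R$3,410,000 ÷ (R$3,410,000 − R$1,384,500.00) = R$3,410,000 ÷ R$2,025,500.00 = 1.6835.

1.68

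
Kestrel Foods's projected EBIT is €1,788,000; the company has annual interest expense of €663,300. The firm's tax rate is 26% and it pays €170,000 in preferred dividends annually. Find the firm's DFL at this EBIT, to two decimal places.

Annual interest charges come to €663,300.00.
Pre-tax preferred-dividend burden = €170,000 ÷ (1 − 0.26) = €229,729.73.
DFL = EBIT ÷ [EBIT − I − D_p/(1−t)] = €1,788,000 ÷ [€1,788,000 − €663,300.00 − €229,729.73] = €1,788,000 ÷ €894,970.27 = 1.9978.

2.00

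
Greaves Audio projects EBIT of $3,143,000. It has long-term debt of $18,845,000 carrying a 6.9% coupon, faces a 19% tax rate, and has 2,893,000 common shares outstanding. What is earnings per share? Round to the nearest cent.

$0.52

Pre-tax income = $3,143,000 − $1,300,305.00 = $1,842,695.00.
Net income = $1,842,695.00 × (1 − 0.19) = $1,492,582.95.
EPS = $1,492,582.95 ÷ 2,893,000 = $0.52.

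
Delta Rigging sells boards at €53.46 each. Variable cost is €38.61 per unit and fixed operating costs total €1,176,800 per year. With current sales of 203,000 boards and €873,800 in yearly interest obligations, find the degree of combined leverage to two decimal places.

3.13

At 203,000 units, contribution = 203,000 × €14.85 = €3,014,550.00.
Operating income = contribution − fixed costs = €3,014,550.00 − €1,176,800 = €1,837,750.00. Interest = €873,800.00, so EBIT − I = €963,950.00.
DCL = contribution ÷ (EBIT − I) = €3,014,550.00 ÷ €963,950.00 = 3.1273.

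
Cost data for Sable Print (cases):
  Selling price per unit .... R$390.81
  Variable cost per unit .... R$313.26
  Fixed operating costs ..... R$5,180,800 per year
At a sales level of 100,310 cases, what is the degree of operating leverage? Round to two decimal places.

2.99

Contribution at this volume is 100,310 × R$77.55 = R$7,779,040.50.
EBIT = R$7,779,040.50 − R$5,180,800 = R$2,598,240.50.
DOL = contribution ÷ EBIT = R$7,779,040.50 ÷ R$2,598,240.50 = 2.9940.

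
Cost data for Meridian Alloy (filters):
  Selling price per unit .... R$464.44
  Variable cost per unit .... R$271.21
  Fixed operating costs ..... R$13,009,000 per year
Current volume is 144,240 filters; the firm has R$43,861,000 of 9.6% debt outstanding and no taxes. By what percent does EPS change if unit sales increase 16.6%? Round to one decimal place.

+43.4%

Contribution at this volume is 144,240 × R$193.23 = R$27,871,495.20.
EBIT = R$27,871,495.20 − R$13,009,000 = R$14,862,495.20.
Interest = R$4,210,656.00, so EBIT − I = R$10,651,839.20.
DCL = total CM / (EBIT − I) = R$27,871,495.20 / R$10,651,839.20 = 2.6166.
EPS therefore changes by 2.6166 × (+16.6%) = +43.4%.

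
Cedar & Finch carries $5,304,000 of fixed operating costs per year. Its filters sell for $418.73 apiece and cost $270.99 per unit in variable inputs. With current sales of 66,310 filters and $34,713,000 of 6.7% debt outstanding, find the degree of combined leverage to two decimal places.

4.52

Contribution at this volume is 66,310 × $147.74 = $9,796,639.40.
Subtracting fixed costs: EBIT = $9,796,639.40 − $5,304,000 = $4,492,639.40. Interest = $2,325,771.00.
DOL = $9,796,639.40 ÷ $4,492,639.40 = 2.1806; DFL = $4,492,639.40 ÷ $2,166,868.40 = 2.0733.
DCL = DOL × DFL = 2.1806 × 2.0733 = 4.5210.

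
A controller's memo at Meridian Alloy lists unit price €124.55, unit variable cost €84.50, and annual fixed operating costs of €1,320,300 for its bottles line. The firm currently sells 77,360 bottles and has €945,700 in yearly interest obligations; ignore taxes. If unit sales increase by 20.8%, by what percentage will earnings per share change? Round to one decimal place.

+77.4%

Total contribution margin = 77,360 × €40.05 = €3,098,268.00.
Subtracting fixed costs: EBIT = €3,098,268.00 − €1,320,300 = €1,777,968.00.
After interest of €945,700.00, pre-tax earnings = €832,268.00.
Degree of combined leverage = contribution ÷ (EBIT − I) = €3,098,268.00 ÷ €832,268.00 = 3.7227.
EPS therefore changes by 3.7227 × (+20.8%) = +77.4%.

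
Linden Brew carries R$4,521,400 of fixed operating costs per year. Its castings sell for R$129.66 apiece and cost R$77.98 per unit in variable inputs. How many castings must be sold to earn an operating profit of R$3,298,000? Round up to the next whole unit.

Unit CM = price − variable cost = R$129.66 − R$77.98 = R$51.68.
Need Q such that Q × R$51.68 − R$4,521,400 = R$3,298,000, i.e. Q = R$7,819,400 / R$51.68 = 151,304.18 → 151,305.

151,305 castings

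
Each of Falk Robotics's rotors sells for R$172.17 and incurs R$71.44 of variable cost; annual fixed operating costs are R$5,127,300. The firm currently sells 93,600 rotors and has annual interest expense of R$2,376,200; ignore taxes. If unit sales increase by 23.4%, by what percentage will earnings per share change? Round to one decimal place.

+114.6%

Contribution at this volume is 93,600 × R$100.73 = R$9,428,328.00.
Operating income = contribution − fixed costs = R$9,428,328.00 − R$5,127,300 = R$4,301,028.00.
After interest of R$2,376,200.00, pre-tax earnings = R$1,924,828.00.
Degree of combined leverage = contribution ÷ (EBIT − I) = R$9,428,328.00 ÷ R$1,924,828.00 = 4.8983.
%ΔEPS = DCL × %ΔSales = 4.8983 × +23.4% = +114.6%.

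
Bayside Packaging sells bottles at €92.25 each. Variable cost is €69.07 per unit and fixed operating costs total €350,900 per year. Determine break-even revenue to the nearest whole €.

€1,396,485

Contribution margin per unit = €92.25 − €69.07 = €23.18, a CM ratio of €23.18 ÷ €92.25 = 0.2513.
Break-even revenue = fixed costs × price ÷ CM = €350,900 × €92.25 ÷ €23.18 = €1,396,485.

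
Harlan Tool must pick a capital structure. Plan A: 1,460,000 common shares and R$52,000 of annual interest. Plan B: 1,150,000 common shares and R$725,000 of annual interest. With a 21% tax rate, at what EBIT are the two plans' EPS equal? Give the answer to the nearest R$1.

R$3,221,613

At indifference, (EBIT − 52,000)(1 − t)/1,460,000 = (EBIT − 725,000)(1 − t)/1,150,000.
Cancelling (1 − t) and cross-multiplying: 1,150,000·(EBIT − 52,000) = 1,460,000·(EBIT − 725,000).
Solving, EBIT = (725,000·1,460,000 − 52,000·1,150,000) / (1,460,000 − 1,150,000) = 998,700,000,000 / 310,000 = 3,221,612.90.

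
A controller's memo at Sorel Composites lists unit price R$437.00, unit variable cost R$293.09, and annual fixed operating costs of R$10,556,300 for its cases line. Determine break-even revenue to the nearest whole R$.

CM per unit = R$437.00 − R$293.09 = R$143.91; CM ratio = R$143.91 / R$437.00 = 0.3293.
Break-even sales = FC ÷ CM ratio = R$10,556,300 × R$437.00 / R$143.91 = R$32,055,473.

R$32,055,473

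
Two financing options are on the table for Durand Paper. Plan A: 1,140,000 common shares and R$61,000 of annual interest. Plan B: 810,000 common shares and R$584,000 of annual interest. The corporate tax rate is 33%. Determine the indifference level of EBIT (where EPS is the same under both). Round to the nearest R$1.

R$1,867,727

Set EPS_A = EPS_B: (EBIT − R$61,000)(1 − 0.33) ÷ 1,140,000 = (EBIT − R$584,000)(1 − 0.33) ÷ 810,000.
The (1 − t) factor cancels: (EBIT − 61,000) × 810,000 = (EBIT − 584,000) × 1,140,000.
Solving, EBIT = (584,000·1,140,000 − 61,000·810,000) / (1,140,000 − 810,000) = 616,350,000,000 / 330,000 = 1,867,727.27.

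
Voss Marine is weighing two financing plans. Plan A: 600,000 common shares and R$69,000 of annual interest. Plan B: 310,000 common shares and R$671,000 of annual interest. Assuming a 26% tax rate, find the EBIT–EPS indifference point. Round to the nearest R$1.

R$1,314,517

Set EPS_A = EPS_B: (EBIT − R$69,000)(1 − 0.26) ÷ 600,000 = (EBIT − R$671,000)(1 − 0.26) ÷ 310,000.
The (1 − t) factor cancels: (EBIT − 69,000) × 310,000 = (EBIT − 671,000) × 600,000.
EBIT × (600,000 − 310,000) = 671,000 × 600,000 − 69,000 × 310,000 = 381,210,000,000, so EBIT = 381,210,000,000 ÷ 290,000 = 1,314,517.24.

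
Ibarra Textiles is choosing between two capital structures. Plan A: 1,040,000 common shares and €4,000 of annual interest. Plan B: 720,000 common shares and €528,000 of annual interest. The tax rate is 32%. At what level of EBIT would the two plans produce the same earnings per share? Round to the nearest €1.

Set EPS_A = EPS_B: (EBIT − €4,000)(1 − 0.32) ÷ 1,040,000 = (EBIT − €528,000)(1 − 0.32) ÷ 720,000.
The (1 − t) factor cancels: (EBIT − 4,000) × 720,000 = (EBIT − 528,000) × 1,040,000.
Solving, EBIT = (528,000·1,040,000 − 4,000·720,000) / (1,040,000 − 720,000) = 546,240,000,000 / 320,000 = 1,707,000.00.

€1,707,000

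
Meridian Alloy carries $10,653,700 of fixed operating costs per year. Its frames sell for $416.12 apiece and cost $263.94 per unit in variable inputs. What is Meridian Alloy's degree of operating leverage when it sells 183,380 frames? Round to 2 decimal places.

1.62

Total contribution margin = 183,380 × $152.18 = $27,906,768.40.
Operating income = contribution − fixed costs = $27,906,768.40 − $10,653,700 = $17,253,068.40.
So DOL = total CM / EBIT = $27,906,768.40 / $17,253,068.40 = 1.6175.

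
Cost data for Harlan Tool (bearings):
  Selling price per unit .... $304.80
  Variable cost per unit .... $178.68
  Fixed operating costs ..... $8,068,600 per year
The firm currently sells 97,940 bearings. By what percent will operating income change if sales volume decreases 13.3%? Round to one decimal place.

Contribution at this volume is 97,940 × $126.12 = $12,352,192.80.
EBIT = $12,352,192.80 − $8,068,600 = $4,283,592.80.
DOL = contribution ÷ EBIT = $12,352,192.80 ÷ $4,283,592.80 = 2.8836.
Operating income changes by 2.8836 × -13.3% = -38.4%.

-38.4%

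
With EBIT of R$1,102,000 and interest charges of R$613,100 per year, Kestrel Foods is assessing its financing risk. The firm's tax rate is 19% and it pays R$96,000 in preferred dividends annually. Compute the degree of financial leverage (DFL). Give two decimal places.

Annual interest charges come to R$613,100.00.
Preferred dividends grossed up pre-tax: R$96,000 / (1 − 0.19) = R$118,518.52.
DFL = EBIT ÷ [EBIT − I − D_p/(1−t)] = R$1,102,000 ÷ [R$1,102,000 − R$613,100.00 − R$118,518.52] = R$1,102,000 ÷ R$370,381.48 = 2.9753.

2.98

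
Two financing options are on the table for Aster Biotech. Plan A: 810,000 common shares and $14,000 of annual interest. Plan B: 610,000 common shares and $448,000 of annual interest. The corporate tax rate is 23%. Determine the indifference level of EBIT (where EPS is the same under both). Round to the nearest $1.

Set EPS_A = EPS_B: (EBIT − $14,000)(1 − 0.23) ÷ 810,000 = (EBIT − $448,000)(1 − 0.23) ÷ 610,000.
Cancelling (1 − t) and cross-multiplying: 610,000·(EBIT − 14,000) = 810,000·(EBIT − 448,000).
Solving, EBIT = (448,000·810,000 − 14,000·610,000) / (810,000 − 610,000) = 354,340,000,000 / 200,000 = 1,771,700.00.

$1,771,700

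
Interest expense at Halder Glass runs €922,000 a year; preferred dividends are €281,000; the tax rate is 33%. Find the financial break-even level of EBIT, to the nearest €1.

€1,341,403

Preferred dividends are paid after tax, so their pre-tax equivalent is €281,000 ÷ (1 − 0.33) = €419,402.99.
EPS = 0 when EBIT covers interest plus the pre-tax preferred burden: €922,000 + €419,402.99 = €1,341,402.99.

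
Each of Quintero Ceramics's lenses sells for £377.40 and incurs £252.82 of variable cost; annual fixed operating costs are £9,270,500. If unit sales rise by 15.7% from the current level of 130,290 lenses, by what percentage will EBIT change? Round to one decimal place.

+36.6%

At 130,290 units, contribution = 130,290 × £124.58 = £16,231,528.20.
Subtracting fixed costs: EBIT = £16,231,528.20 − £9,270,500 = £6,961,028.20.
DOL = contribution ÷ EBIT = £16,231,528.20 ÷ £6,961,028.20 = 2.3318.
%ΔEBIT = DOL × %ΔSales = 2.3318 × +15.7% = +36.6%.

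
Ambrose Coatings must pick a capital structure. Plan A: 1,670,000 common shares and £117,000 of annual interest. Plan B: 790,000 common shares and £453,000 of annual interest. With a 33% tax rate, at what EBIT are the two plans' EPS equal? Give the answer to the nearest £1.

At indifference, (EBIT − 117,000)(1 − t)/1,670,000 = (EBIT − 453,000)(1 − t)/790,000.
The (1 − t) factor cancels: (EBIT − 117,000) × 790,000 = (EBIT − 453,000) × 1,670,000.
EBIT × (1,670,000 − 790,000) = 453,000 × 1,670,000 − 117,000 × 790,000 = 664,080,000,000, so EBIT = 664,080,000,000 ÷ 880,000 = 754,636.36.

£754,636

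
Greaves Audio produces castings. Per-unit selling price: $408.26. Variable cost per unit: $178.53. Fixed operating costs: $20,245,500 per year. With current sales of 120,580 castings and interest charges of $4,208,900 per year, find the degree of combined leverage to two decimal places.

8.53

At 120,580 units, contribution = 120,580 × $229.73 = $27,700,843.40.
Subtracting fixed costs: EBIT = $27,700,843.40 − $20,245,500 = $7,455,343.40. Interest = $4,208,900.00, so EBIT − I = $3,246,443.40.
DCL = contribution ÷ (EBIT − I) = $27,700,843.40 ÷ $3,246,443.40 = 8.5327.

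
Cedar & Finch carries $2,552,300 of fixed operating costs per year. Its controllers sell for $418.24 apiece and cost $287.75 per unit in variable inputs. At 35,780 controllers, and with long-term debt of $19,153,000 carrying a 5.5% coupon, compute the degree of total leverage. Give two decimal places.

4.39

At 35,780 units, contribution = 35,780 × $130.49 = $4,668,932.20.
EBIT = $4,668,932.20 − $2,552,300 = $2,116,632.20. Interest = $1,053,415.00, so EBIT − I = $1,063,217.20.
Degree of total leverage = total CM / (EBIT − interest) = $4,668,932.20 / $1,063,217.20 = 4.3913.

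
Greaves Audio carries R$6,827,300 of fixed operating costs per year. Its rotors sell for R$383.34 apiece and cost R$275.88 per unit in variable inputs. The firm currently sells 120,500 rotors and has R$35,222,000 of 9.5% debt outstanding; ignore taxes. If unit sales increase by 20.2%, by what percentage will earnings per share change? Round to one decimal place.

+94.2%

Total contribution margin = 120,500 × R$107.46 = R$12,948,930.00.
Subtracting fixed costs: EBIT = R$12,948,930.00 − R$6,827,300 = R$6,121,630.00.
Interest = R$3,346,090.00, so EBIT − I = R$2,775,540.00.
Degree of combined leverage = contribution ÷ (EBIT − I) = R$12,948,930.00 ÷ R$2,775,540.00 = 4.6654.
%ΔEPS = DCL × %ΔSales = 4.6654 × +20.2% = +94.2%.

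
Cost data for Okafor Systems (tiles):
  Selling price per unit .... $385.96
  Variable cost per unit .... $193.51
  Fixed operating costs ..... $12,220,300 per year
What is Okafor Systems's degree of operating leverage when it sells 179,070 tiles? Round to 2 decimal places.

1.55

Contribution at this volume is 179,070 × $192.45 = $34,462,021.50.
Operating income = contribution − fixed costs = $34,462,021.50 − $12,220,300 = $22,241,721.50.
DOL = contribution ÷ EBIT = $34,462,021.50 ÷ $22,241,721.50 = 1.5494.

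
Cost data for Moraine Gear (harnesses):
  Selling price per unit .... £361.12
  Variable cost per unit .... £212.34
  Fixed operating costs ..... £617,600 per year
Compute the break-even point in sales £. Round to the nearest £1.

£1,499,044

Contribution margin per unit = £361.12 − £212.34 = £148.78, a CM ratio of £148.78 ÷ £361.12 = 0.4120.
Break-even sales = FC ÷ CM ratio = £617,600 × £361.12 / £148.78 = £1,499,044.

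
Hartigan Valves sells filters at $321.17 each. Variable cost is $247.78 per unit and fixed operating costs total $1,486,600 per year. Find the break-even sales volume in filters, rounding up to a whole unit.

20,257 filters

Unit CM = price − variable cost = $321.17 − $247.78 = $73.39.
Units to break even: $1,486,600 ÷ $73.39 = 20,256.17, rounded up to 20,257.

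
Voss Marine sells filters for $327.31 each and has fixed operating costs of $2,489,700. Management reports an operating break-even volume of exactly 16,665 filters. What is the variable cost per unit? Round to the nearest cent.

$177.91

At break-even, FC = Q × (P − VC), so P − VC = $2,489,700 ÷ 16,665 = $149.3969.
Variable cost per unit = $327.31 − $149.3969 = $177.91.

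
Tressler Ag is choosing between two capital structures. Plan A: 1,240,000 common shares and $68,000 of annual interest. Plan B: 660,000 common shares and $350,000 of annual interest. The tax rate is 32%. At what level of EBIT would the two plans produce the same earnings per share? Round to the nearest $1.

$670,897

Set EPS_A = EPS_B: (EBIT − $68,000)(1 − 0.32) ÷ 1,240,000 = (EBIT − $350,000)(1 − 0.32) ÷ 660,000.
The (1 − t) factor cancels: (EBIT − 68,000) × 660,000 = (EBIT − 350,000) × 1,240,000.
Solving, EBIT = (350,000·1,240,000 − 68,000·660,000) / (1,240,000 − 660,000) = 389,120,000,000 / 580,000 = 670,896.55.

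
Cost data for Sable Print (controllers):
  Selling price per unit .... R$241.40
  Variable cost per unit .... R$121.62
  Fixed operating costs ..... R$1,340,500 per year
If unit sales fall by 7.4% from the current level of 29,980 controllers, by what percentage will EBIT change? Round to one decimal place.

At 29,980 units, contribution = 29,980 × R$119.78 = R$3,591,004.40.
Subtracting fixed costs: EBIT = R$3,591,004.40 − R$1,340,500 = R$2,250,504.40.
So DOL = total CM / EBIT = R$3,591,004.40 / R$2,250,504.40 = 1.5956.
So EBIT moves 1.5956 × (-7.4%) = -11.8%.

-11.8%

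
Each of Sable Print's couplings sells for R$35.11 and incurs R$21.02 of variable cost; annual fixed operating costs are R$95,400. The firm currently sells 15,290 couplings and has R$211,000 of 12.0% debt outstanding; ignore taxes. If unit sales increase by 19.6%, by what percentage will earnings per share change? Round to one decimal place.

+44.6%

At 15,290 units, contribution = 15,290 × R$14.09 = R$215,436.10.
Operating income = contribution − fixed costs = R$215,436.10 − R$95,400 = R$120,036.10.
After interest of R$25,320.00, pre-tax earnings = R$94,716.10.
Degree of combined leverage = contribution ÷ (EBIT − I) = R$215,436.10 ÷ R$94,716.10 = 2.2745.
EPS therefore changes by 2.2745 × (+19.6%) = +44.6%.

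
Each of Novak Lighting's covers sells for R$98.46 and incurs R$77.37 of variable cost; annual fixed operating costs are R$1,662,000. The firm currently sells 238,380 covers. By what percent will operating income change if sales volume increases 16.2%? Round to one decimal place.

+24.2%

Contribution at this volume is 238,380 × R$21.09 = R$5,027,434.20.
EBIT = R$5,027,434.20 − R$1,662,000 = R$3,365,434.20.
DOL = contribution ÷ EBIT = R$5,027,434.20 ÷ R$3,365,434.20 = 1.4938.
%ΔEBIT = DOL × %ΔSales = 1.4938 × +16.2% = +24.2%.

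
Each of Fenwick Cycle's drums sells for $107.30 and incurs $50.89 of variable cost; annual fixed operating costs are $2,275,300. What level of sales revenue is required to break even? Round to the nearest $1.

$4,327,951

CM per unit = $107.30 − $50.89 = $56.41; CM ratio = $56.41 / $107.30 = 0.5257.
Break-even sales = FC ÷ CM ratio = $2,275,300 × $107.30 / $56.41 = $4,327,951.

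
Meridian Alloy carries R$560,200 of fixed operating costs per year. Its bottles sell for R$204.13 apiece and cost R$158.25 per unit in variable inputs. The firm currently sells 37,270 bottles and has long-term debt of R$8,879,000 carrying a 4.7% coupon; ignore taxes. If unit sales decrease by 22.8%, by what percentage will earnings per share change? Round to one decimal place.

-53.2%

Total contribution margin = 37,270 × R$45.88 = R$1,709,947.60.
Operating income = contribution − fixed costs = R$1,709,947.60 − R$560,200 = R$1,149,747.60.
After interest of R$417,313.00, pre-tax earnings = R$732,434.60.
DCL = total CM / (EBIT − I) = R$1,709,947.60 / R$732,434.60 = 2.3346.
EPS therefore changes by 2.3346 × (-22.8%) = -53.2%.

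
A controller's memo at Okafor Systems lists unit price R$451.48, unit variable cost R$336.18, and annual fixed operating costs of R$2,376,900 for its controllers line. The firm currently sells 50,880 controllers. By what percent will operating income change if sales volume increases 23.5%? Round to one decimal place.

+39.5%

At 50,880 units, contribution = 50,880 × R$115.30 = R$5,866,464.00.
EBIT = R$5,866,464.00 − R$2,376,900 = R$3,489,564.00.
DOL = contribution ÷ EBIT = R$5,866,464.00 ÷ R$3,489,564.00 = 1.6811.
%ΔEBIT = DOL × %ΔSales = 1.6811 × +23.5% = +39.5%.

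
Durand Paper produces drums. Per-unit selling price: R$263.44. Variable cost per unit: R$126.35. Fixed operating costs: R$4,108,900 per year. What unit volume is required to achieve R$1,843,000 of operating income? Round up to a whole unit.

Unit CM = price − variable cost = R$263.44 − R$126.35 = R$137.09.
Need Q such that Q × R$137.09 − R$4,108,900 = R$1,843,000, i.e. Q = R$5,951,900 / R$137.09 = 43,416.00 → 43,417.

43,417 drums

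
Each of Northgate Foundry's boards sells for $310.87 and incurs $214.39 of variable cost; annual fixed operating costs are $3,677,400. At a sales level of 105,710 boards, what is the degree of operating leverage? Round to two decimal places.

1.56

Total contribution margin = 105,710 × $96.48 = $10,198,900.80.
Subtracting fixed costs: EBIT = $10,198,900.80 − $3,677,400 = $6,521,500.80.
So DOL = total CM / EBIT = $10,198,900.80 / $6,521,500.80 = 1.5639.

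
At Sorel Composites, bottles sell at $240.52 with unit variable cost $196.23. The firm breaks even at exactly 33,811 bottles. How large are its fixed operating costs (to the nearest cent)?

Each unit contributes $240.52 − $196.23 = $44.29.
Since BE = FC / CM, FC = 33,811 × $44.29 = $1,497,489.19.

$1,497,489.19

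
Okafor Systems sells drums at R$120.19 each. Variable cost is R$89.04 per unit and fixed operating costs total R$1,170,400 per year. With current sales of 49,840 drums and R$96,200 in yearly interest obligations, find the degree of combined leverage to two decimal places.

At 49,840 units, contribution = 49,840 × R$31.15 = R$1,552,516.00.
EBIT = R$1,552,516.00 − R$1,170,400 = R$382,116.00. Interest = R$96,200.00.
DOL = R$1,552,516.00 ÷ R$382,116.00 = 4.0629; DFL = R$382,116.00 ÷ R$285,916.00 = 1.3365.
DCL = DOL × DFL = 4.0629 × 1.3365 = 5.4301.

5.43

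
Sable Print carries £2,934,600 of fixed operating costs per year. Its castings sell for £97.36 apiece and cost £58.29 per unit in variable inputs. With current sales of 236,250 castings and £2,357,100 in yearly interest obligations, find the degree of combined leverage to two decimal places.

Total contribution margin = 236,250 × £39.07 = £9,230,287.50.
Operating income = contribution − fixed costs = £9,230,287.50 − £2,934,600 = £6,295,687.50. Interest = £2,357,100.00.
DOL = £9,230,287.50 ÷ £6,295,687.50 = 1.4661; DFL = £6,295,687.50 ÷ £3,938,587.50 = 1.5985.
DCL = DOL × DFL = 1.4661 × 1.5985 = 2.3436.

2.34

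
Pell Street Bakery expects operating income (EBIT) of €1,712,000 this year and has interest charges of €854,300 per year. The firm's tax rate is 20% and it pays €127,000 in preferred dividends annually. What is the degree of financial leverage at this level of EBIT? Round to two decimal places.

2.45

Interest = €854,300.00.
Pre-tax preferred-dividend burden = €127,000 ÷ (1 − 0.20) = €158,750.00.
DFL = EBIT ÷ [EBIT − I − D_p/(1−t)] = €1,712,000 ÷ [€1,712,000 − €854,300.00 − €158,750.00] = €1,712,000 ÷ €698,950.00 = 2.4494.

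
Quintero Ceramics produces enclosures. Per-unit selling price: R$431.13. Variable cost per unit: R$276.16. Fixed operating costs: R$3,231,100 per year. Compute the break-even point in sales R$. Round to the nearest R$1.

R$8,988,992

CM per unit = R$431.13 − R$276.16 = R$154.97; CM ratio = R$154.97 / R$431.13 = 0.3595.
Break-even sales = FC ÷ CM ratio = R$3,231,100 × R$431.13 / R$154.97 = R$8,988,992.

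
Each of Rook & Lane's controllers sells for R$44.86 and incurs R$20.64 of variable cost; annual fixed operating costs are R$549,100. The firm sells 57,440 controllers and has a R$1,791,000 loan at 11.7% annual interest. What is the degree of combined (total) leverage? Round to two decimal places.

Contribution at this volume is 57,440 × R$24.22 = R$1,391,196.80.
Subtracting fixed costs: EBIT = R$1,391,196.80 − R$549,100 = R$842,096.80. Interest = R$209,547.00, so EBIT − I = R$632,549.80.
DCL = contribution ÷ (EBIT − I) = R$1,391,196.80 ÷ R$632,549.80 = 2.1993.

2.20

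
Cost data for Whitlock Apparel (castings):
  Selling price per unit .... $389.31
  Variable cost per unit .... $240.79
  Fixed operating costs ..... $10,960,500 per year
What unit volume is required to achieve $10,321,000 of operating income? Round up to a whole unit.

143,291 castings

Each unit contributes $389.31 − $240.79 = $148.52.
Units = (FC + target) / CM = ($10,960,500 + $10,321,000) / $148.52 = 143,290.47, so 143,291 castings.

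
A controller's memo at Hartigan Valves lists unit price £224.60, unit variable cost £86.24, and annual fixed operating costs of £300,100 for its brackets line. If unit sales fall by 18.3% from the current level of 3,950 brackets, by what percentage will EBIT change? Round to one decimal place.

-40.6%

At 3,950 units, contribution = 3,950 × £138.36 = £546,522.00.
EBIT = £546,522.00 − £300,100 = £246,422.00.
So DOL = total CM / EBIT = £546,522.00 / £246,422.00 = 2.2178.
So EBIT moves 2.2178 × (-18.3%) = -40.6%.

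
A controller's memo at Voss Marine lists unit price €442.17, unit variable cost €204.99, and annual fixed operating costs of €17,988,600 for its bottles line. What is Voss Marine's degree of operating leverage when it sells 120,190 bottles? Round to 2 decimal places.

2.71

Contribution at this volume is 120,190 × €237.18 = €28,506,664.20.
Subtracting fixed costs: EBIT = €28,506,664.20 − €17,988,600 = €10,518,064.20.
Degree of operating leverage = €28,506,664.20 / €10,518,064.20 = 2.7103.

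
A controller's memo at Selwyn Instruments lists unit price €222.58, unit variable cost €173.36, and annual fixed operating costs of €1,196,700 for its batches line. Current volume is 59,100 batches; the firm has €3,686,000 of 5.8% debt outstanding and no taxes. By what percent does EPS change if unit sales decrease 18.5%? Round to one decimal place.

-35.9%

Total contribution margin = 59,100 × €49.22 = €2,908,902.00.
Subtracting fixed costs: EBIT = €2,908,902.00 − €1,196,700 = €1,712,202.00.
After interest of €213,788.00, pre-tax earnings = €1,498,414.00.
Degree of combined leverage = contribution ÷ (EBIT − I) = €2,908,902.00 ÷ €1,498,414.00 = 1.9413.
EPS therefore changes by 1.9413 × (-18.5%) = -35.9%.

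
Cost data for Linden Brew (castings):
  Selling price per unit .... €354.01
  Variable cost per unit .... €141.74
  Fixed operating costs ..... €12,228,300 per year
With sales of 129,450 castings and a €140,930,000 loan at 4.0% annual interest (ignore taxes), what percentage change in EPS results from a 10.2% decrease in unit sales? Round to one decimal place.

-29.2%

At 129,450 units, contribution = 129,450 × €212.27 = €27,478,351.50.
Operating income = contribution − fixed costs = €27,478,351.50 − €12,228,300 = €15,250,051.50.
Interest = €5,637,200.00, so EBIT − I = €9,612,851.50.
DCL = total CM / (EBIT − I) = €27,478,351.50 / €9,612,851.50 = 2.8585.
EPS therefore changes by 2.8585 × (-10.2%) = -29.2%.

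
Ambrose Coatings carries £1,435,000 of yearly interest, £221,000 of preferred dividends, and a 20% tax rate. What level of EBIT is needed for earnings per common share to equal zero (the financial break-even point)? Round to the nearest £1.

£1,711,250

Grossing the preferred dividend up to pre-tax terms: £221,000 / (1 − 0.20) = £276,250.00.
EPS = 0 when EBIT covers interest plus the pre-tax preferred burden: £1,435,000 + £276,250.00 = £1,711,250.00.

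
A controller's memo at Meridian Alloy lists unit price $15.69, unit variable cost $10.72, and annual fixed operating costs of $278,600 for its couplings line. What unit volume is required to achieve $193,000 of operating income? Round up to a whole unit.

Contribution margin per unit = $15.69 − $10.72 = $4.97.
Units = (FC + target) / CM = ($278,600 + $193,000) / $4.97 = 94,889.34, so 94,890 couplings.

94,890 couplings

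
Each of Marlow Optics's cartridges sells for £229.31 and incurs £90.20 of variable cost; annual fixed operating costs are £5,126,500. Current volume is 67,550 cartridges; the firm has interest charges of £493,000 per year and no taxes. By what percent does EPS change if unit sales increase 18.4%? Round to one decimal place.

Total contribution margin = 67,550 × £139.11 = £9,396,880.50.
Subtracting fixed costs: EBIT = £9,396,880.50 − £5,126,500 = £4,270,380.50.
Interest = £493,000.00, so EBIT − I = £3,777,380.50.
DCL = total CM / (EBIT − I) = £9,396,880.50 / £3,777,380.50 = 2.4877.
%ΔEPS = DCL × %ΔSales = 2.4877 × +18.4% = +45.8%.

+45.8%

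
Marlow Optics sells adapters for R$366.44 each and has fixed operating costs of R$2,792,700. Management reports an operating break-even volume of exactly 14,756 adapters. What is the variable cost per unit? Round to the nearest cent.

Contribution per unit must be FC / Q = R$2,792,700 / 14,756 = R$189.2586.
Hence VC = price − CM = R$366.44 − R$189.2586 = R$177.18.

R$177.18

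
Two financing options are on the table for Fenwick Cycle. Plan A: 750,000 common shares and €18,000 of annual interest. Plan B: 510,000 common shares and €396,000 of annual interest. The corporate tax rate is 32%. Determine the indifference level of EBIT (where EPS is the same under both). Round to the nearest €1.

At indifference, (EBIT − 18,000)(1 − t)/750,000 = (EBIT − 396,000)(1 − t)/510,000.
The (1 − t) factor cancels: (EBIT − 18,000) × 510,000 = (EBIT − 396,000) × 750,000.
EBIT × (750,000 − 510,000) = 396,000 × 750,000 − 18,000 × 510,000 = 287,820,000,000, so EBIT = 287,820,000,000 ÷ 240,000 = 1,199,250.00.

€1,199,250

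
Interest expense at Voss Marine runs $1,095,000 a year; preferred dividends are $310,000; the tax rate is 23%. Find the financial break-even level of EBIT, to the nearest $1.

$1,497,597

Preferred dividends are paid after tax, so their pre-tax equivalent is $310,000 ÷ (1 − 0.23) = $402,597.40.
Financial break-even EBIT = interest + D_p ÷ (1 − t) = $1,095,000 + $402,597.40 = $1,497,597.40.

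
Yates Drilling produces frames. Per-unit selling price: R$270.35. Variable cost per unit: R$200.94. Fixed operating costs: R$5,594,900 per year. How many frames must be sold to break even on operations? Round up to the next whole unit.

80,607 frames

Unit CM = price − variable cost = R$270.35 − R$200.94 = R$69.41.
Units to break even: R$5,594,900 ÷ R$69.41 = 80,606.54, rounded up to 80,607.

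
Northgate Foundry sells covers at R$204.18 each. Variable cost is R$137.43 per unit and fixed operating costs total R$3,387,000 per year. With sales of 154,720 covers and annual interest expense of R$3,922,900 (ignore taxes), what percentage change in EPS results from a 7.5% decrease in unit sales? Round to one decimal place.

-25.7%

Contribution at this volume is 154,720 × R$66.75 = R$10,327,560.00.
EBIT = R$10,327,560.00 − R$3,387,000 = R$6,940,560.00.
Interest = R$3,922,900.00, so EBIT − I = R$3,017,660.00.
DCL = total CM / (EBIT − I) = R$10,327,560.00 / R$3,017,660.00 = 3.4224.
%ΔEPS = DCL × %ΔSales = 3.4224 × -7.5% = -25.7%.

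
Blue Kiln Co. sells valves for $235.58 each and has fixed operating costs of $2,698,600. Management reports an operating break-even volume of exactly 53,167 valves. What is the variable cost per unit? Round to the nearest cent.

$184.82

At break-even, FC = Q × (P − VC), so P − VC = $2,698,600 ÷ 53,167 = $50.7570.
Hence VC = price − CM = $235.58 − $50.7570 = $184.82.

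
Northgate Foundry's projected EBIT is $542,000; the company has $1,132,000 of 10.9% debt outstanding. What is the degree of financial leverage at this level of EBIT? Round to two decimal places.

Annual interest charges come to $123,388.00.
DFL = EBIT ÷ (EBIT − I) = $542,000 ÷ ($542,000 − $123,388.00) = $542,000 ÷ $418,612.00 = 1.2948.

1.29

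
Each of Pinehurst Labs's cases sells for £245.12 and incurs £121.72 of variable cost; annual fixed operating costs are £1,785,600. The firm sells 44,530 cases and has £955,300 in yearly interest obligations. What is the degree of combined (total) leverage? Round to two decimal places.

Total contribution margin = 44,530 × £123.40 = £5,495,002.00.
EBIT = £5,495,002.00 − £1,785,600 = £3,709,402.00. Interest = £955,300.00.
DOL = £5,495,002.00 ÷ £3,709,402.00 = 1.4814; DFL = £3,709,402.00 ÷ £2,754,102.00 = 1.3469.
Combined leverage = 1.4814 × 1.3469 = 1.9953.

2.00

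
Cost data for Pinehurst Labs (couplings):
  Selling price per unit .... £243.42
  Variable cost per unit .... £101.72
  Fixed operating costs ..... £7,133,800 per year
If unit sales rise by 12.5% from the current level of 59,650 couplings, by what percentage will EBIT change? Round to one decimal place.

+80.1%

At 59,650 units, contribution = 59,650 × £141.70 = £8,452,405.00.
EBIT = £8,452,405.00 − £7,133,800 = £1,318,605.00.
DOL = contribution ÷ EBIT = £8,452,405.00 ÷ £1,318,605.00 = 6.4101.
So EBIT moves 6.4101 × (+12.5%) = +80.1%.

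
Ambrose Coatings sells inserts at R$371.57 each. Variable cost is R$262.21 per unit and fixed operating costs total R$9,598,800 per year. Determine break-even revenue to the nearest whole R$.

R$32,613,626

Contribution margin per unit = R$371.57 − R$262.21 = R$109.36, a CM ratio of R$109.36 ÷ R$371.57 = 0.2943.
Break-even revenue = fixed costs × price ÷ CM = R$9,598,800 × R$371.57 ÷ R$109.36 = R$32,613,626.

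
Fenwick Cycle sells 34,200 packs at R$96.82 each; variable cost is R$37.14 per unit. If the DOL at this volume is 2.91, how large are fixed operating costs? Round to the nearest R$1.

At 34,200 units, contribution = 34,200 × R$59.68 = R$2,041,056.00.
Since DOL = CM ÷ EBIT, EBIT = R$2,041,056.00 ÷ 2.91 = R$701,393.81.
And FC = contribution − EBIT = R$2,041,056.00 − R$701,393.81 = R$1,339,662.

R$1,339,662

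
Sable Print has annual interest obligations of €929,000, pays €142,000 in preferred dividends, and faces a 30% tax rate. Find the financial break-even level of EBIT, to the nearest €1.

Grossing the preferred dividend up to pre-tax terms: €142,000 / (1 − 0.30) = €202,857.14.
Financial break-even EBIT = interest + D_p ÷ (1 − t) = €929,000 + €202,857.14 = €1,131,857.14.

€1,131,857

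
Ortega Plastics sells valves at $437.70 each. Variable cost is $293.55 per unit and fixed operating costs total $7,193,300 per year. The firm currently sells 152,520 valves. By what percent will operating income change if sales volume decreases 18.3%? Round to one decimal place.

-27.2%

Total contribution margin = 152,520 × $144.15 = $21,985,758.00.
EBIT = $21,985,758.00 − $7,193,300 = $14,792,458.00.
So DOL = total CM / EBIT = $21,985,758.00 / $14,792,458.00 = 1.4863.
%ΔEBIT = DOL × %ΔSales = 1.4863 × -18.3% = -27.2%.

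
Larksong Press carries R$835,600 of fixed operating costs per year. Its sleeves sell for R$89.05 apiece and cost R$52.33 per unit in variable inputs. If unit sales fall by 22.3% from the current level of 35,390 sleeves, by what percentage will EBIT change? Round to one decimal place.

-62.5%

Total contribution margin = 35,390 × R$36.72 = R$1,299,520.80.
Operating income = contribution − fixed costs = R$1,299,520.80 − R$835,600 = R$463,920.80.
Degree of operating leverage = R$1,299,520.80 / R$463,920.80 = 2.8012.
Operating income changes by 2.8012 × -22.3% = -62.5%.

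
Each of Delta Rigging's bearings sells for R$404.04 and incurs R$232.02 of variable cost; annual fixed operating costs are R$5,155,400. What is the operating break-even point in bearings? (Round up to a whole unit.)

Contribution margin per unit = R$404.04 − R$232.02 = R$172.02.
Break-even volume = fixed costs ÷ CM per unit = R$5,155,400 ÷ R$172.02 = 29,969.77, so 29,970 bearings.

29,970 bearings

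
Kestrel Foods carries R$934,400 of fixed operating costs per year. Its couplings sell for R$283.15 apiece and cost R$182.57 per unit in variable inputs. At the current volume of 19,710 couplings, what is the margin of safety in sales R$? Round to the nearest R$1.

Unit CM = price − variable cost = R$283.15 − R$182.57 = R$100.58. Break-even units = R$934,400 ÷ R$100.58 = 9,290.12; break-even revenue = 9,290.12 × R$283.15 = R$2,630,496.72.
Current sales = 19,710 × R$283.15 = R$5,580,886.50.
Margin of safety = R$5,580,886.50 − R$2,630,496.72 = R$2,950,390.

R$2,950,390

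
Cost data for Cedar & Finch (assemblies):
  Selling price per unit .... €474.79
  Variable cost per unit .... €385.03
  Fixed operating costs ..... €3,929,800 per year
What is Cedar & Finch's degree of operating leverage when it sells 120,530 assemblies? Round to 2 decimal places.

1.57

At 120,530 units, contribution = 120,530 × €89.76 = €10,818,772.80.
EBIT = €10,818,772.80 − €3,929,800 = €6,888,972.80.
So DOL = total CM / EBIT = €10,818,772.80 / €6,888,972.80 = 1.5704.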